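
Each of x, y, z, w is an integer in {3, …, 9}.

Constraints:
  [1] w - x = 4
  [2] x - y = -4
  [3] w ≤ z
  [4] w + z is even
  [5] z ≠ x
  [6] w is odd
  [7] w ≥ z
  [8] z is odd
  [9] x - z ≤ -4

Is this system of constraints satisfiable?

The assignment x = 5, y = 9, z = 9, w = 9 works:
  constraint 1 holds since w - x = 4.
  constraint 2 holds since x - y = -4.
The rest check out directly.

Satisfiable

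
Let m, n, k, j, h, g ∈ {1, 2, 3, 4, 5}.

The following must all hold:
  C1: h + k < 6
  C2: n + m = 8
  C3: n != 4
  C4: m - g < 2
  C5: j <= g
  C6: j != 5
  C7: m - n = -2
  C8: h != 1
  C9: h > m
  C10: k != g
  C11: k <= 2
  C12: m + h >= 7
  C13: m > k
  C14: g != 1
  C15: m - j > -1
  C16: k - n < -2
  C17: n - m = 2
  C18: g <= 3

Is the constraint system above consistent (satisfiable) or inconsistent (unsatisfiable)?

Try m = 3, n = 5, k = 1, j = 2, h = 4, g = 3.
Check constraint 1: h + k = 5; constraint 2: n + m = 8; constraint 4: m - g = 0. The remaining constraints are straightforward to verify.

Satisfiable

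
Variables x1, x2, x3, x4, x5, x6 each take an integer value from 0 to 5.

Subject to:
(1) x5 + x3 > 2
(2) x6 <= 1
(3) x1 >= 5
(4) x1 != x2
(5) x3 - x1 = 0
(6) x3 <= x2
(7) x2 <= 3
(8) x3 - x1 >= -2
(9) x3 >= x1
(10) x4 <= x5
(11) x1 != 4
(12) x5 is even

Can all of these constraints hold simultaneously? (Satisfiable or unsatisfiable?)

From constraints 3 and 9: x3 ≥ x1 and x1 ≥ 5, so x3 ≥ 5. From constraints 6 and 7: x3 ≤ x2 and x2 ≤ 3, so x3 ≤ 3. But 3 < 5, so no value of x3 works.

Unsatisfiable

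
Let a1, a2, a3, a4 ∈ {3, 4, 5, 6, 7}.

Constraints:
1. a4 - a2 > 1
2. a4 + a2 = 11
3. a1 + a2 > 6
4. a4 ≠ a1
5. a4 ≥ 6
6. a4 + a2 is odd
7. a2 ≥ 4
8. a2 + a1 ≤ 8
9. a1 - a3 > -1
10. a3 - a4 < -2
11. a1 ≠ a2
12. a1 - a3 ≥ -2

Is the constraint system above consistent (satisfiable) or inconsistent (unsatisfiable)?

Satisfiable

Setting (a1, a2, a3, a4) = (3, 4, 3, 7) satisfies everything: constraint 1: a4 - a2 = 3; constraint 2: a4 + a2 = 11, and the others follow.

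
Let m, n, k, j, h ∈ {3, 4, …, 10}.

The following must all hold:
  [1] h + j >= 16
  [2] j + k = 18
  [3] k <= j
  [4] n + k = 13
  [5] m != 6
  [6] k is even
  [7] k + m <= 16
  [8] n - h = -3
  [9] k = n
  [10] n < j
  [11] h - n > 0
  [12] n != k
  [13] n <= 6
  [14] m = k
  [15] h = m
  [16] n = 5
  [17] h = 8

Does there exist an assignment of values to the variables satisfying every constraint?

Constraint 17 fixes h = 8 and constraint 16 fixes n = 5. Constraints 9, 14, and 15 give h = m = k = n, so h = n. But 8 ≠ 5 — contradiction.

Unsatisfiable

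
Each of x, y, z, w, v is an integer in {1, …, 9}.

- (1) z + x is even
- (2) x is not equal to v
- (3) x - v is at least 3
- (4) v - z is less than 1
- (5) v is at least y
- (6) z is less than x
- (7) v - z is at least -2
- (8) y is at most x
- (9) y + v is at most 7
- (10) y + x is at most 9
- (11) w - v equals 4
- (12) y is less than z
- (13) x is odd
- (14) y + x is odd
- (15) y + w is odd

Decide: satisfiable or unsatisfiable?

Satisfiable

One satisfying assignment is x = 7, y = 2, z = 3, w = 7, v = 3.
For the less obvious constraints — constraint 3: x - v = 4; constraint 4: v - z = 0 — and the others hold by inspection.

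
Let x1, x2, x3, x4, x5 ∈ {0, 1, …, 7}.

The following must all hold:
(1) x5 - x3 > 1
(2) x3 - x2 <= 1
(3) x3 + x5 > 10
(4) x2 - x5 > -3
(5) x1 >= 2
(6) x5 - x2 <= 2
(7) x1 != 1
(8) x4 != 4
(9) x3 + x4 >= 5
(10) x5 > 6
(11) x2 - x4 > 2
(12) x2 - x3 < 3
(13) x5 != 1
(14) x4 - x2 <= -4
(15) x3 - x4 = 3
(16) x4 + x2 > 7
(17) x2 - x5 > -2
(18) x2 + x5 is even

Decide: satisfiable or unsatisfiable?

Satisfiable

Setting (x1, x2, x3, x4, x5) = (7, 7, 5, 2, 7) satisfies everything: constraint 1: x5 - x3 = 2; constraint 2: x3 - x2 = -2; constraint 3: x3 + x5 = 12, and the others follow.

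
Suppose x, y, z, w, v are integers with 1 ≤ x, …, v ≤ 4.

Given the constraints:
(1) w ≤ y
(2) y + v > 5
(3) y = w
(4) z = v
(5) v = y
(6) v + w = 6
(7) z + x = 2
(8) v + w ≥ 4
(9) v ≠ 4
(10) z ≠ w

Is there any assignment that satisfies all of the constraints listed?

Unsatisfiable

From constraints 3, 4, and 5, z = v = y = w, so z = w. But constraint 10 says z ≠ w. Contradiction.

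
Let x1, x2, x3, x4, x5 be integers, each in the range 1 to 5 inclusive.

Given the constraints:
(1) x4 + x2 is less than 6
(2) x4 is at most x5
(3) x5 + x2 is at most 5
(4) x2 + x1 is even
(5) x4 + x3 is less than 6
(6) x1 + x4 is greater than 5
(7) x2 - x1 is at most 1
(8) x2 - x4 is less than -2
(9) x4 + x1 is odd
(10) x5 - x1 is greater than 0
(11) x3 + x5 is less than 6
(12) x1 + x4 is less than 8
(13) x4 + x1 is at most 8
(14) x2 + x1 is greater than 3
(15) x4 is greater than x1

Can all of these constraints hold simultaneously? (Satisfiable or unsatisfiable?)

One satisfying assignment is x1 = 3, x2 = 1, x3 = 1, x4 = 4, x5 = 4.
For the less obvious constraints — constraint 1: x4 + x2 = 5; constraint 3: x5 + x2 = 5; constraint 5: x4 + x3 = 5 — and the others hold by inspection.

Satisfiable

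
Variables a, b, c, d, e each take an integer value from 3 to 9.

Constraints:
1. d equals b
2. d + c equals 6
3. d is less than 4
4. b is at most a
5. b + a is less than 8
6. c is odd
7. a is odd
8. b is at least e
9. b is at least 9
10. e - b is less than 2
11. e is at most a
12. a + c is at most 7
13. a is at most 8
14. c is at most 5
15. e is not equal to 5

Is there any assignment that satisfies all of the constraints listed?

From constraint 9: b ≥ 9. From constraints 4 and 13: b ≤ a and a ≤ 8, so b ≤ 8. But 8 < 9, so no value of b works.

Unsatisfiable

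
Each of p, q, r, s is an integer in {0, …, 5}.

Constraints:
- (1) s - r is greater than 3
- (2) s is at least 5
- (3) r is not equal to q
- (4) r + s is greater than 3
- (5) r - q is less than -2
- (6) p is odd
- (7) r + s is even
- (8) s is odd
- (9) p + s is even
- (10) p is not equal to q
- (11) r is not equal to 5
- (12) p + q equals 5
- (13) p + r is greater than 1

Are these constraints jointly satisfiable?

Satisfiable

One satisfying assignment is p = 1, q = 4, r = 1, s = 5.
For the less obvious constraints — constraint 1: s - r = 4; constraint 4: r + s = 6; constraint 5: r - q = -3 — and the others hold by inspection.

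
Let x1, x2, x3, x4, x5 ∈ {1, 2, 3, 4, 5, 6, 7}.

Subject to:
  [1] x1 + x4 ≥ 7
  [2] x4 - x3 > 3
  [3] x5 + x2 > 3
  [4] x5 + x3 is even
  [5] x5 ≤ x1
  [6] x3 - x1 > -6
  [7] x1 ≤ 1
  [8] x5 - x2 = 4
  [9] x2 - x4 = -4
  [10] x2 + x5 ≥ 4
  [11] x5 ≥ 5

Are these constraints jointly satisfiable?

From constraint 11: x5 ≥ 5. From constraints 5 and 7: x5 ≤ x1 and x1 ≤ 1, so x5 ≤ 1. But 1 < 5, so no value of x5 works.

Unsatisfiable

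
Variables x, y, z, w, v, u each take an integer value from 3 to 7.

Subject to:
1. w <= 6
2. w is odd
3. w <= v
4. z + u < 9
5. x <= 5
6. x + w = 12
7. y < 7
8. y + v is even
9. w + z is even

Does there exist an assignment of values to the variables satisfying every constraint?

Unsatisfiable

From constraint 5: x ≤ 5. From constraint 1: w ≤ 6. Hence x + w ≤ 11. But constraint 6 requires x + w = 12, and 12 > 11. Contradiction.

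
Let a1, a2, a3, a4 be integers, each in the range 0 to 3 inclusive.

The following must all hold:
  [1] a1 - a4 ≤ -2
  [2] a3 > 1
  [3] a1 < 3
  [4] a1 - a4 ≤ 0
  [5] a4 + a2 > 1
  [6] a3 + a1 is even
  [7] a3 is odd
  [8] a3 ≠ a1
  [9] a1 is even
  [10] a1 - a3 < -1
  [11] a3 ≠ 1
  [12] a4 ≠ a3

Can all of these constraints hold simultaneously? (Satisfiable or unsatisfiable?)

Unsatisfiable

Constraint 7 makes a3 odd and constraint 9 makes a1 even, so a3 + a1 must be odd. Constraint 6 says a3 + a1 is even — contradiction.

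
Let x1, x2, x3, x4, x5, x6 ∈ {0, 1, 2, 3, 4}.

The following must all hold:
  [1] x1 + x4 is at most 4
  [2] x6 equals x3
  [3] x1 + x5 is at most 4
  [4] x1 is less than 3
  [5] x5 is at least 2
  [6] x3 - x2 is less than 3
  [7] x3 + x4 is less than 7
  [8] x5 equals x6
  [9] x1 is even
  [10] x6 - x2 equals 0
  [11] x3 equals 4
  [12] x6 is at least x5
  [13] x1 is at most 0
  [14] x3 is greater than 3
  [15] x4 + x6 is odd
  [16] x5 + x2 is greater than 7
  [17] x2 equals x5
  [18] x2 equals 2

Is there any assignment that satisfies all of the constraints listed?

Unsatisfiable

Constraint 18 fixes x2 = 2 and constraint 11 fixes x3 = 4. Constraints 2, 8, and 17 give x2 = x5 = x6 = x3, so x2 = x3. But 2 ≠ 4 — contradiction.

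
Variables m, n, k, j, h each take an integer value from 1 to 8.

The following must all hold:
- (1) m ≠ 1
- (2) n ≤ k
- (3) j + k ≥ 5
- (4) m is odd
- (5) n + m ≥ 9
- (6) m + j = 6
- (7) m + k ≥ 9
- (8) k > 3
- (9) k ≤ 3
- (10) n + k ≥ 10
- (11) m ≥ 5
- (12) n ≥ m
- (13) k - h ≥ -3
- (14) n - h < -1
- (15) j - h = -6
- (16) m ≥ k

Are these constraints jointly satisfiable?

Unsatisfiable

From constraints 11 and 12: n ≥ m and m ≥ 5, so n ≥ 5. From constraints 2 and 9: n ≤ k and k ≤ 3, so n ≤ 3. But 3 < 5, so no value of n works.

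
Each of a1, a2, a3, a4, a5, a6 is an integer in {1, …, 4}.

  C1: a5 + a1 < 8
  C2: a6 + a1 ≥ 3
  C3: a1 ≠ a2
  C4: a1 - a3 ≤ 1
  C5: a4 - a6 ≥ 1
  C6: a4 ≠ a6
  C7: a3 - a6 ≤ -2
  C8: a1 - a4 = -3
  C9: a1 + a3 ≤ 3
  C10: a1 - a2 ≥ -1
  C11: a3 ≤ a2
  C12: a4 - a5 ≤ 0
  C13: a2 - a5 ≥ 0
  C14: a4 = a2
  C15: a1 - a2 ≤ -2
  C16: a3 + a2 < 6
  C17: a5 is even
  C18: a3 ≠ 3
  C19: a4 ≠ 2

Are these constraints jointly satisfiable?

Unsatisfiable

Constraints 4, 5, 7, 10, 12, and 13 give a3 − a1 ≥ -1, a1 − a2 ≥ -1, a2 − a5 ≥ 0, a5 − a4 ≥ 0, a4 − a6 ≥ 1, a6 − a3 ≥ 2.
Adding all 6 inequalities: the left sides telescope to 0, and the right sides sum to (-1) + (-1) + 0 + 0 + 1 + 2 = 1. So 0 ≥ 1, which is false.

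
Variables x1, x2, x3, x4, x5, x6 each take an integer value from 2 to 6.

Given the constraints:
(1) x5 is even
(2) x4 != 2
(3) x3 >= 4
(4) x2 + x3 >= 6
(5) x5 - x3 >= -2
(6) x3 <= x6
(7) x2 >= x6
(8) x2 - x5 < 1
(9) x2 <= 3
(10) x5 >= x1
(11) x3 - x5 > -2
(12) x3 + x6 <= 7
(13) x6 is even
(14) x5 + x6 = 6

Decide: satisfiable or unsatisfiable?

Unsatisfiable

From constraints 3 and 6: x6 ≥ x3 and x3 ≥ 4, so x6 ≥ 4. From constraints 7 and 9: x6 ≤ x2 and x2 ≤ 3, so x6 ≤ 3. But 3 < 4, so no value of x6 works.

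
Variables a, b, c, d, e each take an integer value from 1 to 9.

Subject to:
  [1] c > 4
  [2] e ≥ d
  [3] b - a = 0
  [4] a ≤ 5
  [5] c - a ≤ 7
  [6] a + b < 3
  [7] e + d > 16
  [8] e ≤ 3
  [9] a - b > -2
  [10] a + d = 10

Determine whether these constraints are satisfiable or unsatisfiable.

Unsatisfiable

From constraint 4: a ≤ 5. From constraints 2 and 8: d ≤ e ≤ 3. Hence a + d ≤ 8. But constraint 10 requires a + d = 10, and 10 > 8. Contradiction.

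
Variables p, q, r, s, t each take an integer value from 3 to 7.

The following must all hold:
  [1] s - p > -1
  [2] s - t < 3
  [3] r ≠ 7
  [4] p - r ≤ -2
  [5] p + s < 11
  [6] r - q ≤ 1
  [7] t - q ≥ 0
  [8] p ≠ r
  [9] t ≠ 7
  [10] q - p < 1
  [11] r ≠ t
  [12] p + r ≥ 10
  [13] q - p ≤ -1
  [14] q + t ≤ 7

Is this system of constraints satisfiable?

Constraints 4, 6, and 13 give r − p ≥ 2, p − q ≥ 1, q − r ≥ -1.
Adding all 3 inequalities: the left sides telescope to 0, and the right sides sum to 2 + 1 + (-1) = 2. So 0 ≥ 2, which is false.

Unsatisfiable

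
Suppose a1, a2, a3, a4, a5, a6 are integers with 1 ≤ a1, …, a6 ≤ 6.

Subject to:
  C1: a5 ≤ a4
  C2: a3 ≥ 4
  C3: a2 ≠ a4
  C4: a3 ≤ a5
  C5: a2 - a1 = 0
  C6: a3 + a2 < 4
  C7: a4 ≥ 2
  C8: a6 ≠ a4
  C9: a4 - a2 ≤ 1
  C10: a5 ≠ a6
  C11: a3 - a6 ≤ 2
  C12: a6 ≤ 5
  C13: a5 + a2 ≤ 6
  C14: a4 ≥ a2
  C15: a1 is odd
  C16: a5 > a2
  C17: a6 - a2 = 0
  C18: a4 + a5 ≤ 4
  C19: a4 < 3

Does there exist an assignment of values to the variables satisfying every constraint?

From constraint 7: a4 ≥ 2. From constraints 2 and 4: a5 ≥ a3 ≥ 4. Hence a4 + a5 ≥ 6. But constraint 18 requires a4 + a5 ≤ 4, and 4 < 6. Contradiction.

Unsatisfiable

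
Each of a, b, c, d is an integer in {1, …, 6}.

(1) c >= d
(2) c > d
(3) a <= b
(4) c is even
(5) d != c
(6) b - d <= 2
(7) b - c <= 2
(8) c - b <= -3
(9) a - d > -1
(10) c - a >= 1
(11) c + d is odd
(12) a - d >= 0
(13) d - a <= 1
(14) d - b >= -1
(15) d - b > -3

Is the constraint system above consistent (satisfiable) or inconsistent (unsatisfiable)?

Constraints 6, 8, 10, and 13 give d − b ≥ -2, b − c ≥ 3, c − a ≥ 1, a − d ≥ -1.
Adding all 4 inequalities: the left sides telescope to 0, and the right sides sum to (-2) + 3 + 1 + (-1) = 1. So 0 ≥ 1, which is false.

Unsatisfiable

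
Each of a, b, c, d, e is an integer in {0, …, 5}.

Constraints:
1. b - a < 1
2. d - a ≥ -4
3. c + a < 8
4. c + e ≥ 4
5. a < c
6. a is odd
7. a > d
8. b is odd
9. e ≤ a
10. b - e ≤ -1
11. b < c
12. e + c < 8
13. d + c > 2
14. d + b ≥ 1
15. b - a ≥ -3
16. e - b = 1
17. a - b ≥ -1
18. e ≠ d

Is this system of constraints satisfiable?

Setting (a, b, c, d, e) = (3, 1, 4, 1, 2) satisfies everything: constraint 1: b - a = -2; constraint 2: d - a = -2, and the others follow.

Satisfiable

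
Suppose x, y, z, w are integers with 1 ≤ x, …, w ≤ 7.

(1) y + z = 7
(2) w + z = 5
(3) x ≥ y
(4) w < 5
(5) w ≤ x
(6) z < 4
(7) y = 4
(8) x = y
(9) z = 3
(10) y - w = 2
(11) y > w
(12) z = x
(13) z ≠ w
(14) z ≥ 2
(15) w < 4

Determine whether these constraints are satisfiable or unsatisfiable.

Constraint 9 fixes z = 3 and constraint 7 fixes y = 4. Constraints 8 and 12 give z = x = y, so z = y. But 3 ≠ 4 — contradiction.

Unsatisfiable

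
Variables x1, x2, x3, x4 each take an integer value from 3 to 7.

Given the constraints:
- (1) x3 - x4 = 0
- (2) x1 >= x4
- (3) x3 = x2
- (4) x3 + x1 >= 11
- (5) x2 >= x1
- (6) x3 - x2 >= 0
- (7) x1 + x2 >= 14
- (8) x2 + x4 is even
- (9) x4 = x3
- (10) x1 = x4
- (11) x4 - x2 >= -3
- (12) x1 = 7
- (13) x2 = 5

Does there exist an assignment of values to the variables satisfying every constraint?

Unsatisfiable

Constraint 12 fixes x1 = 7 and constraint 13 fixes x2 = 5. Constraints 3, 9, and 10 give x1 = x4 = x3 = x2, so x1 = x2. But 7 ≠ 5 — contradiction.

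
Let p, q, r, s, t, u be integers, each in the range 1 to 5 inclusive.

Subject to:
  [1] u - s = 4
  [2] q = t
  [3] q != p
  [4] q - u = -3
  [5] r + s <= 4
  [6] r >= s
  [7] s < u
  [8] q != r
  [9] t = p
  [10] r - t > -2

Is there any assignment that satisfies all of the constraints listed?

Unsatisfiable

From constraints 2 and 9, q = t = p, so q = p. But constraint 3 says q ≠ p. Contradiction.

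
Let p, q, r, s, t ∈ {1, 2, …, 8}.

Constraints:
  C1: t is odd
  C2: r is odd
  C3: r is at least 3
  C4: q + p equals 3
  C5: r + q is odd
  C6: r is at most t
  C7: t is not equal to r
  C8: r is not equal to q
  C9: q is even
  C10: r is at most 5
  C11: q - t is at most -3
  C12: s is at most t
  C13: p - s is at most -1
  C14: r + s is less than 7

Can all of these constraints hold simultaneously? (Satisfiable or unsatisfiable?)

Satisfiable

One satisfying assignment is p = 1, q = 2, r = 3, s = 2, t = 5.
For the less obvious constraints — constraint 4: q + p = 3; constraint 11: q - t = -3 — and the others hold by inspection.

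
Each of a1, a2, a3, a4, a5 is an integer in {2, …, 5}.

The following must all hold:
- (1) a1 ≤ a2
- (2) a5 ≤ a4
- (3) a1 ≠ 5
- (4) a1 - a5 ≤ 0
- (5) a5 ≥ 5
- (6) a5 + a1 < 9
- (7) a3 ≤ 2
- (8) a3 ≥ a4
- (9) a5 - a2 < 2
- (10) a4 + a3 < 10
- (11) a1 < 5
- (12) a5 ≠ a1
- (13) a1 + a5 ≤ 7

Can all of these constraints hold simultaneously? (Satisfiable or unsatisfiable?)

Unsatisfiable

From constraints 2 and 5: a4 ≥ a5 and a5 ≥ 5, so a4 ≥ 5. From constraints 7 and 8: a4 ≤ a3 and a3 ≤ 2, so a4 ≤ 2. But 2 < 5, so no value of a4 works.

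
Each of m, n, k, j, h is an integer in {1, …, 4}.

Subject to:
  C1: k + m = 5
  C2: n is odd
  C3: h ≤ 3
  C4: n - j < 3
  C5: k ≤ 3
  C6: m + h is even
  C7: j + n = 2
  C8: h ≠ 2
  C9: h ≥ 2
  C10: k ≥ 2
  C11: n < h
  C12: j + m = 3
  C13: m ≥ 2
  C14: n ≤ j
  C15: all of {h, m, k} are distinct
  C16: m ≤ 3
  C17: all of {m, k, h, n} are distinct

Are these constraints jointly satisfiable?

Constraints 3, 5, 9, 10, 13, and 16 confine each of h, m, k to the 2 values {2, 3}.
Constraint 15 requires all 3 of them to be distinct, but only 2 values are available — impossible by the pigeonhole principle.

Unsatisfiable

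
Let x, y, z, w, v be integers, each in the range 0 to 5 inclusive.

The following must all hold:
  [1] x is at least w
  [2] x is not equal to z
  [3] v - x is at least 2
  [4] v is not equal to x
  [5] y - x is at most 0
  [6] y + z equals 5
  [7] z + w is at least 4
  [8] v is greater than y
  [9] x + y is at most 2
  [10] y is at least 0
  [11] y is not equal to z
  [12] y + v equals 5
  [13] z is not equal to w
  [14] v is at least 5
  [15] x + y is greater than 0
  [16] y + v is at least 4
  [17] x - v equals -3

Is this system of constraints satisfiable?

Satisfiable

One satisfying assignment is x = 2, y = 0, z = 5, w = 0, v = 5.
For the less obvious constraints — constraint 3: v - x = 3; constraint 5: y - x = -2; constraint 6: y + z = 5 — and the others hold by inspection.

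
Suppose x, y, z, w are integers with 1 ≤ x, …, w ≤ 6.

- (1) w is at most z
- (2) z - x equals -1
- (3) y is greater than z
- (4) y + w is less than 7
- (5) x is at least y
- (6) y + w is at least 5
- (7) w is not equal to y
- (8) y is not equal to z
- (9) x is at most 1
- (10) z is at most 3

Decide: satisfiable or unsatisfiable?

Unsatisfiable

From constraints 5 and 9: y ≤ x ≤ 1. From constraints 1 and 10: w ≤ z ≤ 3. Hence y + w ≤ 4. But constraint 6 requires y + w ≥ 5, and 5 > 4. Contradiction.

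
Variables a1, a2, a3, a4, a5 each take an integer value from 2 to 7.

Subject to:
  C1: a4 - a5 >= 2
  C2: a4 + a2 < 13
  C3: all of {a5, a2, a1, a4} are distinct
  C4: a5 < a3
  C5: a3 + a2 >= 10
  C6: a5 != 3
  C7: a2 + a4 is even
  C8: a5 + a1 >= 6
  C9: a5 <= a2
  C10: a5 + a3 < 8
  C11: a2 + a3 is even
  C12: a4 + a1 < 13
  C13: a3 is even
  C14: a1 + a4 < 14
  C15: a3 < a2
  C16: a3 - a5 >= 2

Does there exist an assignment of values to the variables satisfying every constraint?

Take a1 = 7, a2 = 6, a3 = 4, a4 = 4, a5 = 2. Then constraint 1: a4 - a5 = 2; constraint 2: a4 + a2 = 10, and every other listed constraint is also met.

Satisfiable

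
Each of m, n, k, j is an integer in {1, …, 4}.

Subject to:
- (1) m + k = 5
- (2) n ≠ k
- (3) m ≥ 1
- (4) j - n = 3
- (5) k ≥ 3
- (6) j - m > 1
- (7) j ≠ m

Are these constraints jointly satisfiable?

Satisfiable

Take m = 1, n = 1, k = 4, j = 4. Then constraint 1: m + k = 5; constraint 4: j - n = 3; constraint 6: j - m = 3, and every other listed constraint is also met.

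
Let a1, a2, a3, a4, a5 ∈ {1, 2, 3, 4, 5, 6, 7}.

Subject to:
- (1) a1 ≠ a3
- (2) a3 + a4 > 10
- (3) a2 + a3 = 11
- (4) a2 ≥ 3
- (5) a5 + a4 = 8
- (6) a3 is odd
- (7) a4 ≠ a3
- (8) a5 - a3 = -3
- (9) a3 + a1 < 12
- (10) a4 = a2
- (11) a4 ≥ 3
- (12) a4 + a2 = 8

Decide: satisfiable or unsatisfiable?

Satisfiable

Take a1 = 2, a2 = 4, a3 = 7, a4 = 4, a5 = 4. Then constraint 2: a3 + a4 = 11; constraint 3: a2 + a3 = 11; constraint 5: a5 + a4 = 8, and every other listed constraint is also met.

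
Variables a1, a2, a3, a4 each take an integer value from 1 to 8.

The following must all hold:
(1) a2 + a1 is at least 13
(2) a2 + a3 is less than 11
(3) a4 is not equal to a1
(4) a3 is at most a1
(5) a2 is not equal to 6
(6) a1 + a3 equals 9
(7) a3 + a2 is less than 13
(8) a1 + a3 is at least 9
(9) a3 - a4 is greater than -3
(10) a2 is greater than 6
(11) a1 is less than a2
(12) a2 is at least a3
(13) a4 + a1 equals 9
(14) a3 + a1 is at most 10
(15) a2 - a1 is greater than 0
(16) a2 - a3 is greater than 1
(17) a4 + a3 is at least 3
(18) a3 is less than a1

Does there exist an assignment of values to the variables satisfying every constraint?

Take a1 = 6, a2 = 7, a3 = 3, a4 = 3. Then constraint 1: a2 + a1 = 13; constraint 2: a2 + a3 = 10, and every other listed constraint is also met.

Satisfiable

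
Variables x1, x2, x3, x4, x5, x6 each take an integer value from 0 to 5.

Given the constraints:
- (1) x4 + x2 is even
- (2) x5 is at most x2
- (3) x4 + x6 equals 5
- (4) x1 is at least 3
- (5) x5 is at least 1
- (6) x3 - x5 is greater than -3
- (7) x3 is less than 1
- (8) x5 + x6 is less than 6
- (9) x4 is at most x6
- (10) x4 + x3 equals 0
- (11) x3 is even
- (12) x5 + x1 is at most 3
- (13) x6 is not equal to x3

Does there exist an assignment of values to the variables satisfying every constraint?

From constraint 5: x5 ≥ 1. From constraint 4: x1 ≥ 3. Hence x5 + x1 ≥ 4. But constraint 12 requires x5 + x1 ≤ 3, and 3 < 4. Contradiction.

Unsatisfiable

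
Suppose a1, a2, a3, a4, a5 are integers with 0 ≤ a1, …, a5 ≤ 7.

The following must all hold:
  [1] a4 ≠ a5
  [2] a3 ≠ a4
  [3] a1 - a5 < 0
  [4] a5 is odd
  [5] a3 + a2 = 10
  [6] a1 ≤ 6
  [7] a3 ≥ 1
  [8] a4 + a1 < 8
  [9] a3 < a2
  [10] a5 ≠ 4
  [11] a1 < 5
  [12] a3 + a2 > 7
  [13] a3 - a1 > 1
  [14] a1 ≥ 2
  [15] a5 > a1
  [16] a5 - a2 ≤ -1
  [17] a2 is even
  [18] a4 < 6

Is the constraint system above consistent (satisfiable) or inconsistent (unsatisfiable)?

Try a1 = 2, a2 = 6, a3 = 4, a4 = 3, a5 = 5.
Check constraint 3: a1 - a5 = -3; constraint 5: a3 + a2 = 10; constraint 8: a4 + a1 = 5. The remaining constraints are straightforward to verify.

Satisfiable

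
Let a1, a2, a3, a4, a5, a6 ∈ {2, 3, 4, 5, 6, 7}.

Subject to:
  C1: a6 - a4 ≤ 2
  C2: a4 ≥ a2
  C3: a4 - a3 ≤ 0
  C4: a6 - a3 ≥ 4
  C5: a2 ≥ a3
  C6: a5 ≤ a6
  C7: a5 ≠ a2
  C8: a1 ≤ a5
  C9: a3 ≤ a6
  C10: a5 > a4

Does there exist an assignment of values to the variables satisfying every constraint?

Unsatisfiable

Constraints 1, 3, and 4 give a4 − a6 ≥ -2, a6 − a3 ≥ 4, a3 − a4 ≥ 0.
Adding all 3 inequalities: the left sides telescope to 0, and the right sides sum to (-2) + 4 + 0 = 2. So 0 ≥ 2, which is false.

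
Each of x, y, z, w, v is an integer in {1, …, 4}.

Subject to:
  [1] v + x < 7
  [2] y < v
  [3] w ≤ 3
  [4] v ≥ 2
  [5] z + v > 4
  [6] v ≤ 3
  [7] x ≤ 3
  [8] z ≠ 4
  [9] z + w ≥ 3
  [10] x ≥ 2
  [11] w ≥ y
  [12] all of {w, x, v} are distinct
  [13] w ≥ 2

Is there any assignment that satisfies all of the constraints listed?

Constraints 3, 4, 6, 7, 10, and 13 confine each of w, x, v to the 2 values {2, 3}.
Constraint 12 requires all 3 of them to be distinct, but only 2 values are available — impossible by the pigeonhole principle.

Unsatisfiable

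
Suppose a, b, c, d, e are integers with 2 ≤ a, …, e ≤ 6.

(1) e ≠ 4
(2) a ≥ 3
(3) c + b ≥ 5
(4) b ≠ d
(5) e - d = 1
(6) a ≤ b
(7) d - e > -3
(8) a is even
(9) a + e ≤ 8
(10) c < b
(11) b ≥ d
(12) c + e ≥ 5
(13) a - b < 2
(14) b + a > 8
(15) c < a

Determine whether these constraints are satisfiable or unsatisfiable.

The assignment a = 4, b = 5, c = 2, d = 2, e = 3 works:
  constraint 3 holds since c + b = 7.
  constraint 5 holds since e - d = 1.
The rest check out directly.

Satisfiable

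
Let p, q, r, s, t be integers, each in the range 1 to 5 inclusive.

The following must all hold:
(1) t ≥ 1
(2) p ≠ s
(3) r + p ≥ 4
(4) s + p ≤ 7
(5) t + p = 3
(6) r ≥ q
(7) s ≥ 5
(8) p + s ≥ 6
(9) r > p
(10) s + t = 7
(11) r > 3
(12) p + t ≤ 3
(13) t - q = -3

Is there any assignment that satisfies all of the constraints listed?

Satisfiable

Take p = 1, q = 5, r = 5, s = 5, t = 2. Then constraint 3: r + p = 6; constraint 4: s + p = 6, and every other listed constraint is also met.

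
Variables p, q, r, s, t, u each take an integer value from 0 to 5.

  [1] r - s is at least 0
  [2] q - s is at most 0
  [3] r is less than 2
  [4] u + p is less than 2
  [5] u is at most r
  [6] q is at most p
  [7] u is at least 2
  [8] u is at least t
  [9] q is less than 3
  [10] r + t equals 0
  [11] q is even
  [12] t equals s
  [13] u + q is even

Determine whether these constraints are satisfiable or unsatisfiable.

Unsatisfiable

From constraints 5 and 7: r ≥ u and u ≥ 2, so r ≥ 2. From constraint 3: r ≤ 1. But 1 < 2, so no value of r works.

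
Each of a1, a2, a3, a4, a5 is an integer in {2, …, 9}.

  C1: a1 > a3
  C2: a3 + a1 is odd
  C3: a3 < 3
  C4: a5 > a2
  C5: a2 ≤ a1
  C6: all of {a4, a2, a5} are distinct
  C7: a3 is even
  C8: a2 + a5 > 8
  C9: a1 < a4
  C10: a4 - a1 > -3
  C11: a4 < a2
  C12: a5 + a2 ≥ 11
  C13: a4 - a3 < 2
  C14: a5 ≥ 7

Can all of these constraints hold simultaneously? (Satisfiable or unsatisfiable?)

Constraints 5, 9, and 11 give a2 ≤ a1, a1 < a4, a4 < a2. Chaining: a2 ≤ a1 < a4 < a2, which forces a2 < a2 — impossible.

Unsatisfiable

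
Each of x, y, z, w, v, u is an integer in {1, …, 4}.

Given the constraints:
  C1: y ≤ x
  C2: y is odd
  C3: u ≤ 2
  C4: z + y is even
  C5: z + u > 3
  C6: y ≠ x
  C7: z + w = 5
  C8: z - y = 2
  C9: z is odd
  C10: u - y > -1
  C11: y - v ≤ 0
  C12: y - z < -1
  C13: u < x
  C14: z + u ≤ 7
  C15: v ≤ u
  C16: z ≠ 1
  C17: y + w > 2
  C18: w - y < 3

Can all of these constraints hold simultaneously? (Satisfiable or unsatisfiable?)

One satisfying assignment is x = 4, y = 1, z = 3, w = 2, v = 2, u = 2.
For the less obvious constraints — constraint 5: z + u = 5; constraint 7: z + w = 5; constraint 8: z - y = 2 — and the others hold by inspection.

Satisfiable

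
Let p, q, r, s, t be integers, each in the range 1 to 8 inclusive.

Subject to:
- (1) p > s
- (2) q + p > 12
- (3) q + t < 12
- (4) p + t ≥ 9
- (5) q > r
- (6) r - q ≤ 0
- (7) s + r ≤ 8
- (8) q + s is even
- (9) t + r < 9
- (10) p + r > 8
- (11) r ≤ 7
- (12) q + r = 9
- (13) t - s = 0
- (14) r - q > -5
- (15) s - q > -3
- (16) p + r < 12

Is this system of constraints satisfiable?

Try p = 8, q = 6, r = 3, s = 4, t = 4.
Check constraint 2: q + p = 14; constraint 3: q + t = 10. The remaining constraints are straightforward to verify.

Satisfiable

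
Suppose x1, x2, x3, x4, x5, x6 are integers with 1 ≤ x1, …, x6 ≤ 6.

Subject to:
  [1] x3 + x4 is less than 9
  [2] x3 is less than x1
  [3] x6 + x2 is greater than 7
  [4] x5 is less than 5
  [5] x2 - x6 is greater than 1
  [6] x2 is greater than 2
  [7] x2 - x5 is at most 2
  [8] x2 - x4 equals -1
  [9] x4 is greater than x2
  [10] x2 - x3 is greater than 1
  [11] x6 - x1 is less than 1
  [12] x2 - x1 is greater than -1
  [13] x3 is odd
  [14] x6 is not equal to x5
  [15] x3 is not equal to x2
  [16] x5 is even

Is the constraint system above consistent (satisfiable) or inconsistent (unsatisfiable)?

Satisfiable

Take x1 = 4, x2 = 5, x3 = 1, x4 = 6, x5 = 4, x6 = 3. Then constraint 1: x3 + x4 = 7; constraint 3: x6 + x2 = 8; constraint 5: x2 - x6 = 2, and every other listed constraint is also met.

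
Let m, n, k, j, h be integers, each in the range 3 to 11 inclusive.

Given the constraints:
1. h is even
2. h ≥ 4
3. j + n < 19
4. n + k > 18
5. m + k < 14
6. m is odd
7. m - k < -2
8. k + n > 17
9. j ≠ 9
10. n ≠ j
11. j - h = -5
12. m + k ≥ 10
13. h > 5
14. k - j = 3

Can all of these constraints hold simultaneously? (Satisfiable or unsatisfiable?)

Satisfiable

Take m = 3, n = 11, k = 8, j = 5, h = 10. Then constraint 3: j + n = 16; constraint 4: n + k = 19, and every other listed constraint is also met.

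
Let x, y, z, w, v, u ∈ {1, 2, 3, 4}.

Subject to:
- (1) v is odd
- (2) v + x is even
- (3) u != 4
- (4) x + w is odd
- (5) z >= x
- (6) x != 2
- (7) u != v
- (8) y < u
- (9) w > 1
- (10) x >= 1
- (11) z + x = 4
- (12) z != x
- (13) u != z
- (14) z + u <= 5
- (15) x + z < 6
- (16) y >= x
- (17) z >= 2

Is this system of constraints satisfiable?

Satisfiable

Take x = 1, y = 1, z = 3, w = 4, v = 1, u = 2. Then constraint 11: z + x = 4; constraint 14: z + u = 5, and every other listed constraint is also met.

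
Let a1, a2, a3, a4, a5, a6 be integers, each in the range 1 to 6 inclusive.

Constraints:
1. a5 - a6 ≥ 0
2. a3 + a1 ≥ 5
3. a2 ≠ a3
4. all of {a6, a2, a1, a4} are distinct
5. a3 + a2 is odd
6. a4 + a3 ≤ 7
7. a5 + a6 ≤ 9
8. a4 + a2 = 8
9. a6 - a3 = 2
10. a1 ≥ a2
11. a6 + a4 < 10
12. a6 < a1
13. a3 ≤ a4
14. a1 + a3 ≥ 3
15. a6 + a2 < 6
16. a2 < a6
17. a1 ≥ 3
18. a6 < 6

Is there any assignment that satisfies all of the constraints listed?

Satisfiable

Setting (a1, a2, a3, a4, a5, a6) = (4, 2, 1, 6, 4, 3) satisfies everything: constraint 1: a5 - a6 = 1; constraint 2: a3 + a1 = 5; constraint 6: a4 + a3 = 7, and the others follow.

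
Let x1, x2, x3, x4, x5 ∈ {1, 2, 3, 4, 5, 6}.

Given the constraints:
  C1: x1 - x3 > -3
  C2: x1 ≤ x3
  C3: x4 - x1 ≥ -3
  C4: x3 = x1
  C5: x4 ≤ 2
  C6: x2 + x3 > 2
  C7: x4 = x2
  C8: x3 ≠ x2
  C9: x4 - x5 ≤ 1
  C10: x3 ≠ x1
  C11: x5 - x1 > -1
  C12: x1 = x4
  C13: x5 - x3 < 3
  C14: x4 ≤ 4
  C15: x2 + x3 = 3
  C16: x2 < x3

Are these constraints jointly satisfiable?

Unsatisfiable

From constraints 4, 7, and 12, x3 = x1 = x4 = x2, so x3 = x2. But constraint 8 says x3 ≠ x2. Contradiction.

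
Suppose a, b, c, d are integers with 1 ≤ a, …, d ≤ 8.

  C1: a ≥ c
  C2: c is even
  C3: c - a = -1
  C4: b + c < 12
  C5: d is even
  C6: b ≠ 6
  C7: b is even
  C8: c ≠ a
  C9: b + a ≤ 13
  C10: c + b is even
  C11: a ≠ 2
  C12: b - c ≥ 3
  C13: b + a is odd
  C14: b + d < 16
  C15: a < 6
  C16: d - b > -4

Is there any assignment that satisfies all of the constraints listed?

Satisfiable

One satisfying assignment is a = 3, b = 8, c = 2, d = 6.
For the less obvious constraints — constraint 3: c - a = -1; constraint 4: b + c = 10 — and the others hold by inspection.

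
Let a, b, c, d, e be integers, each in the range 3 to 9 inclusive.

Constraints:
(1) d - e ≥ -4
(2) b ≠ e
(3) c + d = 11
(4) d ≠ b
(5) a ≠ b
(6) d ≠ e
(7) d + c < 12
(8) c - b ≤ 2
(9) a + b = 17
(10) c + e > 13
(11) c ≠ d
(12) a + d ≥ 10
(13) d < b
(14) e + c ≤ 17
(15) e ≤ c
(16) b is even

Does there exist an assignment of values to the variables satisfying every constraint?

Satisfiable

Take a = 9, b = 8, c = 8, d = 3, e = 6. Then constraint 1: d - e = -3; constraint 3: c + d = 11; constraint 7: d + c = 11, and every other listed constraint is also met.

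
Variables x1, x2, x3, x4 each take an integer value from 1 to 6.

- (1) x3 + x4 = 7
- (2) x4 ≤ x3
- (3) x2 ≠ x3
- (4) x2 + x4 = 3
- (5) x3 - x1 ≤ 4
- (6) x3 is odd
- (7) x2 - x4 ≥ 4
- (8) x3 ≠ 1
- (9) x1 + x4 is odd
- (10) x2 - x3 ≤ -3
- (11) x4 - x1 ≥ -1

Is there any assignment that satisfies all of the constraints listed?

Constraints 5, 7, 10, and 11 give x2 − x4 ≥ 4, x4 − x1 ≥ -1, x1 − x3 ≥ -4, x3 − x2 ≥ 3.
Adding all 4 inequalities: the left sides telescope to 0, and the right sides sum to 4 + (-1) + (-4) + 3 = 2. So 0 ≥ 2, which is false.

Unsatisfiable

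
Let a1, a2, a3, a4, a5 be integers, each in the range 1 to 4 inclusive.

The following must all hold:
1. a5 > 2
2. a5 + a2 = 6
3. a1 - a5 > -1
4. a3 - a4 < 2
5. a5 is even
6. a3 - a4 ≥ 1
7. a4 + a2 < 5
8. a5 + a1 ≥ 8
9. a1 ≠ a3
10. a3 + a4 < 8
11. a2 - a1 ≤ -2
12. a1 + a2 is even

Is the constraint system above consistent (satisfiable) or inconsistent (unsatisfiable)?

Satisfiable

One satisfying assignment is a1 = 4, a2 = 2, a3 = 3, a4 = 2, a5 = 4.
For the less obvious constraints — constraint 2: a5 + a2 = 6; constraint 3: a1 - a5 = 0; constraint 4: a3 - a4 = 1 — and the others hold by inspection.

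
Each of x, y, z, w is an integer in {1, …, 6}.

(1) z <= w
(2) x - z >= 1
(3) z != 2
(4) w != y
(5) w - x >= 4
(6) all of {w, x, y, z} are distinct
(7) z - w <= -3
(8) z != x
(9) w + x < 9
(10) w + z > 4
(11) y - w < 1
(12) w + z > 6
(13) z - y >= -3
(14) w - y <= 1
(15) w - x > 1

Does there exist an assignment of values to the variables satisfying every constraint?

Constraints 2, 5, 13, and 14 give z − y ≥ -3, y − w ≥ -1, w − x ≥ 4, x − z ≥ 1.
Adding all 4 inequalities: the left sides telescope to 0, and the right sides sum to (-3) + (-1) + 4 + 1 = 1. So 0 ≥ 1, which is false.

Unsatisfiable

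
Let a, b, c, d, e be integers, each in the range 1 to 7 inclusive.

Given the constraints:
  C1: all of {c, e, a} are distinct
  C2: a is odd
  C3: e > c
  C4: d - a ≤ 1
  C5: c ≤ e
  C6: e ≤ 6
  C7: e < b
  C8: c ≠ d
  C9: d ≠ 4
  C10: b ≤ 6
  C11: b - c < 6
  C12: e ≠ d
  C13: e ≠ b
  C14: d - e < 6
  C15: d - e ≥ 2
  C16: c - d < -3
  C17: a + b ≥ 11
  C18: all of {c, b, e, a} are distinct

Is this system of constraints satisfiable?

Satisfiable

Take a = 7, b = 5, c = 1, d = 5, e = 2. Then constraint 4: d - a = -2; constraint 11: b - c = 4, and every other listed constraint is also met.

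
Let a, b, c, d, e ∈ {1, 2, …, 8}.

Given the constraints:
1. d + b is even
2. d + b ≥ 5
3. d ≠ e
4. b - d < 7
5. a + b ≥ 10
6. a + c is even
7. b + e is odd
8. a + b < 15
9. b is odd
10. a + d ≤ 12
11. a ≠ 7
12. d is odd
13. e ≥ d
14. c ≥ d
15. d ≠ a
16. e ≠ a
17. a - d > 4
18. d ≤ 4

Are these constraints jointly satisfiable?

Satisfiable

Try a = 8, b = 5, c = 6, d = 1, e = 4.
Check constraint 2: d + b = 6; constraint 4: b - d = 4. The remaining constraints are straightforward to verify.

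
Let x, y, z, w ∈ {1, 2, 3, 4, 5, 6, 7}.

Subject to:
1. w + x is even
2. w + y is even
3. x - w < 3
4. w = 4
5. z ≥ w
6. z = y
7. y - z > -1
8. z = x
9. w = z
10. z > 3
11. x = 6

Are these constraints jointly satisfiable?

Unsatisfiable

Constraint 4 fixes w = 4 and constraint 11 fixes x = 6. Constraints 8 and 9 give w = z = x, so w = x. But 4 ≠ 6 — contradiction.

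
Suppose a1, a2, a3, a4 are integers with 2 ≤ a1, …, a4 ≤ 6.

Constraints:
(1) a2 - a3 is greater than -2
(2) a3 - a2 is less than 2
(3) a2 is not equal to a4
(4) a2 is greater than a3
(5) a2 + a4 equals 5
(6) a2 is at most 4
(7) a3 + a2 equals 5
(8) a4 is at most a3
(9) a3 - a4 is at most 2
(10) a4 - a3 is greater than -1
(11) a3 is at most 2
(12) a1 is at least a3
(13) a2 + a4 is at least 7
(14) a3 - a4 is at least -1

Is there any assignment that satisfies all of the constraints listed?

From constraint 6: a2 ≤ 4. From constraints 8 and 11: a4 ≤ a3 ≤ 2. Hence a2 + a4 ≤ 6. But constraint 13 requires a2 + a4 ≥ 7, and 7 > 6. Contradiction.

Unsatisfiable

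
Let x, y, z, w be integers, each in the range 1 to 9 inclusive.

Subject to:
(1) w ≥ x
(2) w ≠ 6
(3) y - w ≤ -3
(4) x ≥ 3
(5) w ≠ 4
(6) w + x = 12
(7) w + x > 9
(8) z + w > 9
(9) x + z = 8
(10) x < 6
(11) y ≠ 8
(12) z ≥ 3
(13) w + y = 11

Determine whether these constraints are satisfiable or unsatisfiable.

Take x = 4, y = 3, z = 4, w = 8. Then constraint 3: y - w = -5; constraint 6: w + x = 12, and every other listed constraint is also met.

Satisfiable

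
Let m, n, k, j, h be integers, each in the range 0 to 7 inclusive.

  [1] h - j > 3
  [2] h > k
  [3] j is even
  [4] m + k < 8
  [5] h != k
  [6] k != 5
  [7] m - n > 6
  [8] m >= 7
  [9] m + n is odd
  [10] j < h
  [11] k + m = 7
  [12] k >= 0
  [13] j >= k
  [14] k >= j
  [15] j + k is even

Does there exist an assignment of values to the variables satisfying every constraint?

Satisfiable

Try m = 7, n = 0, k = 0, j = 0, h = 4.
Check constraint 1: h - j = 4; constraint 4: m + k = 7; constraint 7: m - n = 7. The remaining constraints are straightforward to verify.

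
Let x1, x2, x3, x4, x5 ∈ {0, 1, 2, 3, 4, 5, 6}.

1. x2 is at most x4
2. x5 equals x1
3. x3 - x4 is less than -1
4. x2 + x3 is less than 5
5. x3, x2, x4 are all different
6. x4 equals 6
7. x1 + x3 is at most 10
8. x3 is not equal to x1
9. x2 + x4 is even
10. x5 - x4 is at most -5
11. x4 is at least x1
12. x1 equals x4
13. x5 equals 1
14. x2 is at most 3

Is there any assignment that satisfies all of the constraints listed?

Unsatisfiable

Constraint 13 fixes x5 = 1 and constraint 6 fixes x4 = 6. Constraints 2 and 12 give x5 = x1 = x4, so x5 = x4. But 1 ≠ 6 — contradiction.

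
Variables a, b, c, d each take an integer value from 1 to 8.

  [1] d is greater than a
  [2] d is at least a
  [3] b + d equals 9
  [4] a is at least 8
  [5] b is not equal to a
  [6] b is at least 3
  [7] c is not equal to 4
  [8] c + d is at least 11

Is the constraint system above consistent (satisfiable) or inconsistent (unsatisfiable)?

From constraint 6: b ≥ 3. From constraints 2 and 4: d ≥ a ≥ 8. Hence b + d ≥ 11. But constraint 3 requires b + d = 9, and 9 < 11. Contradiction.

Unsatisfiable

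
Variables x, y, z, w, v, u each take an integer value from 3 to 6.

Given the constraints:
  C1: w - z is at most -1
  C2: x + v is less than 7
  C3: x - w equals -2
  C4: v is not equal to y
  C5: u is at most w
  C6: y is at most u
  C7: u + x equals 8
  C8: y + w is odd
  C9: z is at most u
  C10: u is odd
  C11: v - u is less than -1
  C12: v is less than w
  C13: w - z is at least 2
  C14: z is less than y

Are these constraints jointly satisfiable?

Constraints 1, 5, 6, and 14 give w < z, z < y, y ≤ u, u ≤ w. Chaining: w < z < y ≤ u ≤ w, which forces w < w — impossible.

Unsatisfiable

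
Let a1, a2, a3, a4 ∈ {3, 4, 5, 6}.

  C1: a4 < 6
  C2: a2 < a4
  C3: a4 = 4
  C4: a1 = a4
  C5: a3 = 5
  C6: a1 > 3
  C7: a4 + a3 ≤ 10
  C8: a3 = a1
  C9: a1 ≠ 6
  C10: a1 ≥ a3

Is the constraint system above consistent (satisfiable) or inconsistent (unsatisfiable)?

Unsatisfiable

Constraint 5 fixes a3 = 5 and constraint 3 fixes a4 = 4. Constraints 4 and 8 give a3 = a1 = a4, so a3 = a4. But 5 ≠ 4 — contradiction.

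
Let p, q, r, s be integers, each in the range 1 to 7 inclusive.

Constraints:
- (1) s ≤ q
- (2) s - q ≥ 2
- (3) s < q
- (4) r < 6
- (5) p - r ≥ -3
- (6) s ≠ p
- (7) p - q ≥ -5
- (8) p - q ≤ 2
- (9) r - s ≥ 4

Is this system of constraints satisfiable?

Constraints 2, 5, 8, and 9 give r − s ≥ 4, s − q ≥ 2, q − p ≥ -2, p − r ≥ -3.
Adding all 4 inequalities: the left sides telescope to 0, and the right sides sum to 4 + 2 + (-2) + (-3) = 1. So 0 ≥ 1, which is false.

Unsatisfiable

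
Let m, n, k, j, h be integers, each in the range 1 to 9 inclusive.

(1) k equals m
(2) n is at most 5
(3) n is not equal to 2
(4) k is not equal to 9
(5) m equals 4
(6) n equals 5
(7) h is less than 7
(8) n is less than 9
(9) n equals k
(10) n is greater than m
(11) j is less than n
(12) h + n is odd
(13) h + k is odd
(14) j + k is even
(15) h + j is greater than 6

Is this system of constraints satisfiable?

Constraint 6 fixes n = 5 and constraint 5 fixes m = 4. Constraints 1 and 9 give n = k = m, so n = m. But 5 ≠ 4 — contradiction.

Unsatisfiable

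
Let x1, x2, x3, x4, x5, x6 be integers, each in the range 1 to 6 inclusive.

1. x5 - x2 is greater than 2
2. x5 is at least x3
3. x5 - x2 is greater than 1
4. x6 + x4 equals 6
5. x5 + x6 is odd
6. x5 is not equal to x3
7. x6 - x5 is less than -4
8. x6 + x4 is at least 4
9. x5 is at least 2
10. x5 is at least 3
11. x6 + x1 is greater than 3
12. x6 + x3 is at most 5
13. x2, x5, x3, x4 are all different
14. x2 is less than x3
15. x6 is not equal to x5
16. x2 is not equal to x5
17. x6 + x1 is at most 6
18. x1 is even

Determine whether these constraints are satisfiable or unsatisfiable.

Take x1 = 4, x2 = 2, x3 = 3, x4 = 5, x5 = 6, x6 = 1. Then constraint 1: x5 - x2 = 4; constraint 3: x5 - x2 = 4; constraint 4: x6 + x4 = 6, and every other listed constraint is also met.

Satisfiable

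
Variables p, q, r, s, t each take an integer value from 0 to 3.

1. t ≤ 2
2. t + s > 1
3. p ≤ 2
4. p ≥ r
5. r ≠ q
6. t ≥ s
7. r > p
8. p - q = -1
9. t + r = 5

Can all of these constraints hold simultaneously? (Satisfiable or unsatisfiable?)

Unsatisfiable

From constraint 1: t ≤ 2. From constraints 3 and 4: r ≤ p ≤ 2. Hence t + r ≤ 4. But constraint 9 requires t + r = 5, and 5 > 4. Contradiction.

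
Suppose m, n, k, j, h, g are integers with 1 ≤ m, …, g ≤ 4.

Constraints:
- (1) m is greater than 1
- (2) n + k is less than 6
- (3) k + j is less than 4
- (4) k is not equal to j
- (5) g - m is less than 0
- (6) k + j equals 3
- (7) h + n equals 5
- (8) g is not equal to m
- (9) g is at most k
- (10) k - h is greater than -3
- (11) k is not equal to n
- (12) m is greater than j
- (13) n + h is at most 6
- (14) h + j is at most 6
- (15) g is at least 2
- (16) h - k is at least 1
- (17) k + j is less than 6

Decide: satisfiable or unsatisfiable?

Satisfiable

Take m = 4, n = 1, k = 2, j = 1, h = 4, g = 2. Then constraint 2: n + k = 3; constraint 3: k + j = 3, and every other listed constraint is also met.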